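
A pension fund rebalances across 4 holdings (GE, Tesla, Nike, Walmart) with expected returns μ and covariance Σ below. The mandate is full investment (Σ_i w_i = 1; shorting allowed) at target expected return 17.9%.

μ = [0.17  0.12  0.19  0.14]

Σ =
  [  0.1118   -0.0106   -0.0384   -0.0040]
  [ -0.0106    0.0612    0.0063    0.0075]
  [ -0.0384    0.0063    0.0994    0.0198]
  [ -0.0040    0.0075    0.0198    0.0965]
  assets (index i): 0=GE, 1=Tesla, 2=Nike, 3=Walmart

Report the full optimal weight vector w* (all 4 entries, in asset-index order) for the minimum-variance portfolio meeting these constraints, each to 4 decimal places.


0.4250  0.0220  0.5338  0.0193

g=Σ⁻¹μ = [2.6498  2.0430  2.6341  0.8614]
h=Σ⁻¹𝟙 = [15.4493  16.7698  13.5891  6.9115]
a=μᵀg=1.316698  b=𝟙ᵀg=8.188288  c=𝟙ᵀh=52.719673  D=ac−b²=2.367832
λ₁=(c·0.179−b)/D = (52.719673·0.179−8.188288)/2.367832 = 0.527290
λ₂=(a−b·0.179)/D = (1.316698−8.188288·0.179)/2.367832 = -0.062929
w* = 0.527290·g + -0.062929·h:
  w_0 = 0.527290·2.6498 + -0.062929·15.4493 = 0.4250  (GE)
  w_1 = 0.527290·2.0430 + -0.062929·16.7698 = 0.0220  (Tesla)
  w_2 = 0.527290·2.6341 + -0.062929·13.5891 = 0.5338  (Nike)
  w_3 = 0.527290·0.8614 + -0.062929·6.9115 = 0.0193  (Walmart)
Σw_i=1.0000  μᵀw=0.1790
σ²=wᵀΣw=λ₁·μ_p+λ₂ = 0.527290·0.179 + -0.062929 = 0.031456 ≈ 0.0315


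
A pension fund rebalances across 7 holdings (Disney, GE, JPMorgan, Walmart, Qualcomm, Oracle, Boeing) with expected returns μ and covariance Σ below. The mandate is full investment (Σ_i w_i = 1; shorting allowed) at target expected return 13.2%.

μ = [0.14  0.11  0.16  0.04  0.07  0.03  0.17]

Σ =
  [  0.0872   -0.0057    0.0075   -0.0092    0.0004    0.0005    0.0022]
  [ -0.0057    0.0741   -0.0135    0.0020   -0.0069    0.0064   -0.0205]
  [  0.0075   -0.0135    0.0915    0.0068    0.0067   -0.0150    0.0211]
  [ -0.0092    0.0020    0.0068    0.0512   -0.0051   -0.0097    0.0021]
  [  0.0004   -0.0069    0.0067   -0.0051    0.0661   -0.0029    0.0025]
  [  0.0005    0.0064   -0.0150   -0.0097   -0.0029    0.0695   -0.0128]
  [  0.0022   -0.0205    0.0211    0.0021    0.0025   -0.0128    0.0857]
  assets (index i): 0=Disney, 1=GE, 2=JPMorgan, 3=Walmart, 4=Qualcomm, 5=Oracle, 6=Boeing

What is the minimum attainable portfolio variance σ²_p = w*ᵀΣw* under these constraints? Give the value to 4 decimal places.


u=Σ⁻¹μ = [1.6813  2.5012  1.4726  1.0287  1.2029  1.1214  2.2834]
v=Σ⁻¹𝟙 = [14.0214  19.8214  9.3785  25.3342  18.4708  21.7073  15.8236]
a=μᵀu=1.293305  b=𝟙ᵀu=11.291467  c=𝟙ᵀv=124.557267  D=ac−b²=33.593280
λ₁=(c·0.132−b)/D = (124.557267·0.132−11.291467)/33.593280 = 0.153307
λ₂=(a−b·0.132)/D = (1.293305−11.291467·0.132)/33.593280 = -0.005869
w* = 0.153307·u + -0.005869·v:
  w_0 = 0.153307·1.6813 + -0.005869·14.0214 = 0.1755  (Disney)
  w_1 = 0.153307·2.5012 + -0.005869·19.8214 = 0.2671  (GE)
  w_2 = 0.153307·1.4726 + -0.005869·9.3785 = 0.1707  (JPMorgan)
  w_3 = 0.153307·1.0287 + -0.005869·25.3342 = 0.0090  (Walmart)
  w_4 = 0.153307·1.2029 + -0.005869·18.4708 = 0.0760  (Qualcomm)
  w_5 = 0.153307·1.1214 + -0.005869·21.7073 = 0.0445  (Oracle)
  w_6 = 0.153307·2.2834 + -0.005869·15.8236 = 0.2572  (Boeing)
Σw_i=1.0000  μᵀw=0.1320
σ²=wᵀΣw=λ₁·μ_p+λ₂ = 0.153307·0.132 + -0.005869 = 0.014367 ≈ 0.0144

0.0144


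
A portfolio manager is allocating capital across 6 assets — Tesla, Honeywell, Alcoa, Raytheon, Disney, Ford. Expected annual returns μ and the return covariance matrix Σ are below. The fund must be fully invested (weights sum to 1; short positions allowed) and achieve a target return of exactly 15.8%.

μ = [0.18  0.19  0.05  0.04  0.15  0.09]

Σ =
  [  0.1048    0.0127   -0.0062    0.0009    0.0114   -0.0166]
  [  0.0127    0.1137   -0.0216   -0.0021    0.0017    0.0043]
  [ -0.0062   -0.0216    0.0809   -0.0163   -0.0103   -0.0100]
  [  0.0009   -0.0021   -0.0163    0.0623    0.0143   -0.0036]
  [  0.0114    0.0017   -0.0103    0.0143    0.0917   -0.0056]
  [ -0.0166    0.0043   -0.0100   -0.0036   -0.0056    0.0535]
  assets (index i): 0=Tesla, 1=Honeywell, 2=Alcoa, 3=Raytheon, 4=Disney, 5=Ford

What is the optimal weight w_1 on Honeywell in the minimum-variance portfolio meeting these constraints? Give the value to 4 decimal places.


u=Σ⁻¹μ = [1.8730  1.7251  1.9598  0.9748  1.6054  2.7247]
v=Σ⁻¹𝟙 = [13.0057  11.4017  25.8215  22.3326  10.2788  29.2157]
a=μᵀu=1.287941  b=𝟙ᵀu=10.862953  c=𝟙ᵀv=112.055955  D=ac−b²=26.317751
λ₁=(c·0.158−b)/D = (112.055955·0.158−10.862953)/26.317751 = 0.259972
λ₂=(a−b·0.158)/D = (1.287941−10.862953·0.158)/26.317751 = -0.016278
w* = 0.259972·u + -0.016278·v:
  w_0 = 0.259972·1.8730 + -0.016278·13.0057 = 0.2752  (Tesla)
  w_1 = 0.259972·1.7251 + -0.016278·11.4017 = 0.2629  (Honeywell)
  w_2 = 0.259972·1.9598 + -0.016278·25.8215 = 0.0892  (Alcoa)
  w_3 = 0.259972·0.9748 + -0.016278·22.3326 = -0.1101  (Raytheon)
  w_4 = 0.259972·1.6054 + -0.016278·10.2788 = 0.2501  (Disney)
  w_5 = 0.259972·2.7247 + -0.016278·29.2157 = 0.2328  (Ford)
Σw_i=1.0000  μᵀw=0.1580
σ²=wᵀΣw=λ₁·μ_p+λ₂ = 0.259972·0.158 + -0.016278 = 0.024797 ≈ 0.0248

0.2629


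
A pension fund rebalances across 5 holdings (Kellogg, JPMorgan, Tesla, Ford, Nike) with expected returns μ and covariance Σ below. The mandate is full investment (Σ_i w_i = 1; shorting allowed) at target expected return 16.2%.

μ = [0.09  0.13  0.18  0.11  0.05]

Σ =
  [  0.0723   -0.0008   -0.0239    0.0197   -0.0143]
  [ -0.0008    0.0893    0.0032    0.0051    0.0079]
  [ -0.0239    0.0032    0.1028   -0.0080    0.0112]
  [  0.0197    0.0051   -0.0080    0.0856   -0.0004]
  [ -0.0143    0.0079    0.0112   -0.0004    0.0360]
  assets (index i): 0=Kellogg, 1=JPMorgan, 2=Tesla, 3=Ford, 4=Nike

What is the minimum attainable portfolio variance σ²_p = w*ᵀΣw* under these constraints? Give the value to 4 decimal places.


g=Σ⁻¹μ = [1.9356  1.2324  2.1025  0.9685  1.2440]
h=Σ⁻¹𝟙 = [21.9620  7.7888  11.7670  7.4094  31.2139]
a=μᵀg=0.881590  b=𝟙ᵀg=7.482916  c=𝟙ᵀh=80.141108  D=ac−b²=14.657585
λ₁=(c·0.162−b)/D = (80.141108·0.162−7.482916)/14.657585 = 0.375229
λ₂=(a−b·0.162)/D = (0.881590−7.482916·0.162)/14.657585 = -0.022558
w* = 0.375229·g + -0.022558·h:
  w_0 = 0.375229·1.9356 + -0.022558·21.9620 = 0.2309  (Kellogg)
  w_1 = 0.375229·1.2324 + -0.022558·7.7888 = 0.2867  (JPMorgan)
  w_2 = 0.375229·2.1025 + -0.022558·11.7670 = 0.5235  (Tesla)
  w_3 = 0.375229·0.9685 + -0.022558·7.4094 = 0.1963  (Ford)
  w_4 = 0.375229·1.2440 + -0.022558·31.2139 = -0.2373  (Nike)
Σw_i=1.0000  μᵀw=0.1620
σ²=wᵀΣw=λ₁·μ_p+λ₂ = 0.375229·0.162 + -0.022558 = 0.038229 ≈ 0.0382

0.0382


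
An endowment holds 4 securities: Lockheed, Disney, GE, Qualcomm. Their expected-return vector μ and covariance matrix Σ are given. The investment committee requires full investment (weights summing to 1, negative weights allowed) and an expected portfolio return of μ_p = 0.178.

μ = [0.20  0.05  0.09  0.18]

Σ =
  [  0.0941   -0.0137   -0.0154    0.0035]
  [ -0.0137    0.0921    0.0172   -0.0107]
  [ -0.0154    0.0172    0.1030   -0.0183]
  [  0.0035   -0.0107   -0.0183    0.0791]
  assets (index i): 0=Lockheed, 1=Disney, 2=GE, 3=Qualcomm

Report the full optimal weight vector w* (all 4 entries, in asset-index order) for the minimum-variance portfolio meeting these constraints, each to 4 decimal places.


0.4308  -0.0378  0.1725  0.4345

g=Σ⁻¹μ = [2.4148  0.9203  1.5524  2.6524]
h=Σ⁻¹𝟙 = [13.8985  12.4952  12.6577  16.6459]
a=μᵀg=1.146122  b=𝟙ᵀg=7.539915  c=𝟙ᵀh=55.697288  D=ac−b²=6.985582
λ₁=(c·0.178−b)/D = (55.697288·0.178−7.539915)/6.985582 = 0.339872
λ₂=(a−b·0.178)/D = (1.146122−7.539915·0.178)/6.985582 = -0.028055
w* = 0.339872·g + -0.028055·h:
  w_0 = 0.339872·2.4148 + -0.028055·13.8985 = 0.4308  (Lockheed)
  w_1 = 0.339872·0.9203 + -0.028055·12.4952 = -0.0378  (Disney)
  w_2 = 0.339872·1.5524 + -0.028055·12.6577 = 0.1725  (GE)
  w_3 = 0.339872·2.6524 + -0.028055·16.6459 = 0.4345  (Qualcomm)
Σw_i=1.0000  μᵀw=0.1780
σ²=wᵀΣw=λ₁·μ_p+λ₂ = 0.339872·0.178 + -0.028055 = 0.032442 ≈ 0.0324


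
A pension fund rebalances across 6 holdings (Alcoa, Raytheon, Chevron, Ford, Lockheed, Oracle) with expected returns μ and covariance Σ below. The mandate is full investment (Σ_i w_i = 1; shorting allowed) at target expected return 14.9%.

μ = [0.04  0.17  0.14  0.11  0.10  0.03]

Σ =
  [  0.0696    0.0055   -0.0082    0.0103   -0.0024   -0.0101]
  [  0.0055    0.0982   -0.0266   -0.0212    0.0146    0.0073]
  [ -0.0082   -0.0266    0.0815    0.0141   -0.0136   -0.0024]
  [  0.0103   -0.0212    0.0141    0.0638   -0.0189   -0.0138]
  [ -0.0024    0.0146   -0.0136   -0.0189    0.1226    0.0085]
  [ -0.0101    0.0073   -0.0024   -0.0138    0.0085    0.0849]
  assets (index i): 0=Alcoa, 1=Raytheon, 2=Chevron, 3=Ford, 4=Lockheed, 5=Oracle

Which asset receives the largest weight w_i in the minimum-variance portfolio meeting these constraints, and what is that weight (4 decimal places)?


Raytheon (0.3843)

x=Σ⁻¹μ = [0.3962  2.6893  2.4103  2.4650  1.1140  0.5265]
y=Σ⁻¹𝟙 = [14.5821  15.9753  17.5163  21.1743  10.7066  15.0047]
a=μᵀx=1.208817  b=𝟙ᵀx=9.601355  c=𝟙ᵀy=94.959437  D=ac−b²=22.602524
λ₁=(c·0.149−b)/D = (94.959437·0.149−9.601355)/22.602524 = 0.201199
λ₂=(a−b·0.149)/D = (1.208817−9.601355·0.149)/22.602524 = -0.009812
w* = 0.201199·x + -0.009812·y:
  w_0 = 0.201199·0.3962 + -0.009812·14.5821 = -0.0634  (Alcoa)
  w_1 = 0.201199·2.6893 + -0.009812·15.9753 = 0.3843  (Raytheon)
  w_2 = 0.201199·2.4103 + -0.009812·17.5163 = 0.3131  (Chevron)
  w_3 = 0.201199·2.4650 + -0.009812·21.1743 = 0.2882  (Ford)
  w_4 = 0.201199·1.1140 + -0.009812·10.7066 = 0.1191  (Lockheed)
  w_5 = 0.201199·0.5265 + -0.009812·15.0047 = -0.0413  (Oracle)
Σw_i=1.0000  μᵀw=0.1490
σ²=wᵀΣw=λ₁·μ_p+λ₂ = 0.201199·0.149 + -0.009812 = 0.020166 ≈ 0.0202


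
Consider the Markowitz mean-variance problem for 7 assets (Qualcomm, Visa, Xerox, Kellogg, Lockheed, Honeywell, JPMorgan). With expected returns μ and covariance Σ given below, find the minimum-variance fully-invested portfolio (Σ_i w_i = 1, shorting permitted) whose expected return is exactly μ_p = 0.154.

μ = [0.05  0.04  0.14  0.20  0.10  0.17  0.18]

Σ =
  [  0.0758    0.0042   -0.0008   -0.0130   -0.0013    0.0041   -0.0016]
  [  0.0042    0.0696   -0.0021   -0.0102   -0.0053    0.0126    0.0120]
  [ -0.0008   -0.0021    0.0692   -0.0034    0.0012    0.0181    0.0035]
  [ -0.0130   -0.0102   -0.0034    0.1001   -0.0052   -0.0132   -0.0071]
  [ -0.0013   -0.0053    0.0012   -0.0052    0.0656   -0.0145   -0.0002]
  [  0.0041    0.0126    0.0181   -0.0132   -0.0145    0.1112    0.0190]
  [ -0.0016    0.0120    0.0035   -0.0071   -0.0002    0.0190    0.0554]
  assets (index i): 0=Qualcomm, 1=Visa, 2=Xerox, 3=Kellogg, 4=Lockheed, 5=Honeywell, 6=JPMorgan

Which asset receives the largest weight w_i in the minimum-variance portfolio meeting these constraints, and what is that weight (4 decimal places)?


p=Σ⁻¹μ = [1.1564  0.3630  1.6667  2.7273  2.0472  1.2471  3.0278]
q=Σ⁻¹𝟙 = [15.7139  14.0216  13.0536  16.8263  19.3146  6.7278  14.5613]
a=μᵀp=1.812875  b=𝟙ᵀp=12.235559  c=𝟙ᵀq=100.219248  D=ac−b²=31.976081
λ₁=(c·0.154−b)/D = (100.219248·0.154−12.235559)/31.976081 = 0.100019
λ₂=(a−b·0.154)/D = (1.812875−12.235559·0.154)/31.976081 = -0.002233
w* = 0.100019·p + -0.002233·q:
  w_0 = 0.100019·1.1564 + -0.002233·15.7139 = 0.0806  (Qualcomm)
  w_1 = 0.100019·0.3630 + -0.002233·14.0216 = 0.0050  (Visa)
  w_2 = 0.100019·1.6667 + -0.002233·13.0536 = 0.1376  (Xerox)
  w_3 = 0.100019·2.7273 + -0.002233·16.8263 = 0.2352  (Kellogg)
  w_4 = 0.100019·2.0472 + -0.002233·19.3146 = 0.1616  (Lockheed)
  w_5 = 0.100019·1.2471 + -0.002233·6.7278 = 0.1097  (Honeywell)
  w_6 = 0.100019·3.0278 + -0.002233·14.5613 = 0.2703  (JPMorgan)
Σw_i=1.0000  μᵀw=0.1540
σ²=wᵀΣw=λ₁·μ_p+λ₂ = 0.100019·0.154 + -0.002233 = 0.013170 ≈ 0.0132

JPMorgan (0.2703)


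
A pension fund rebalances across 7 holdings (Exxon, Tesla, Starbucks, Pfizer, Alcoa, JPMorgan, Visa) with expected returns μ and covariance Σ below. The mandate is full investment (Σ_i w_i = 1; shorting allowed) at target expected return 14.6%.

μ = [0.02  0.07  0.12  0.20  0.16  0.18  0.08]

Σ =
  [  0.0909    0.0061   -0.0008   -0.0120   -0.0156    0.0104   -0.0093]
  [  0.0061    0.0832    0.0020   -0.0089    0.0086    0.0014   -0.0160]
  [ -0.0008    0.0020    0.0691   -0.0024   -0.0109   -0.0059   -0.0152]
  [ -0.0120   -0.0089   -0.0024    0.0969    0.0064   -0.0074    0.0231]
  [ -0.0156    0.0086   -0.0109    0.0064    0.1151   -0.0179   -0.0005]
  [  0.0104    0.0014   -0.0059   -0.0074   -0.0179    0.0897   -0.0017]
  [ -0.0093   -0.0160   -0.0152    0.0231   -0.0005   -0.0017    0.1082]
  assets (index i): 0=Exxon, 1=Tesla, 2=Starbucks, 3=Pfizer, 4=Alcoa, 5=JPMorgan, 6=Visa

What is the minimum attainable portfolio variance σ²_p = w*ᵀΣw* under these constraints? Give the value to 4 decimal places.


0.0128

u=Σ⁻¹μ = [0.5823  0.8892  2.5172  2.1494  1.9407  2.6719  0.8666]
v=Σ⁻¹𝟙 = [13.7355  12.5829  20.8851  10.7763  13.3048  14.5274  13.2064]
a=μᵀu=1.666607  b=𝟙ᵀu=11.617191  c=𝟙ᵀv=99.018372  D=ac−b²=30.065558
λ₁=(c·0.146−b)/D = (99.018372·0.146−11.617191)/30.065558 = 0.094443
λ₂=(a−b·0.146)/D = (1.666607−11.617191·0.146)/30.065558 = -0.000981
w* = 0.094443·u + -0.000981·v:
  w_0 = 0.094443·0.5823 + -0.000981·13.7355 = 0.0415  (Exxon)
  w_1 = 0.094443·0.8892 + -0.000981·12.5829 = 0.0716  (Tesla)
  w_2 = 0.094443·2.5172 + -0.000981·20.8851 = 0.2172  (Starbucks)
  w_3 = 0.094443·2.1494 + -0.000981·10.7763 = 0.1924  (Pfizer)
  w_4 = 0.094443·1.9407 + -0.000981·13.3048 = 0.1702  (Alcoa)
  w_5 = 0.094443·2.6719 + -0.000981·14.5274 = 0.2381  (JPMorgan)
  w_6 = 0.094443·0.8666 + -0.000981·13.2064 = 0.0689  (Visa)
Σw_i=1.0000  μᵀw=0.1460
σ²=wᵀΣw=λ₁·μ_p+λ₂ = 0.094443·0.146 + -0.000981 = 0.012807 ≈ 0.0128


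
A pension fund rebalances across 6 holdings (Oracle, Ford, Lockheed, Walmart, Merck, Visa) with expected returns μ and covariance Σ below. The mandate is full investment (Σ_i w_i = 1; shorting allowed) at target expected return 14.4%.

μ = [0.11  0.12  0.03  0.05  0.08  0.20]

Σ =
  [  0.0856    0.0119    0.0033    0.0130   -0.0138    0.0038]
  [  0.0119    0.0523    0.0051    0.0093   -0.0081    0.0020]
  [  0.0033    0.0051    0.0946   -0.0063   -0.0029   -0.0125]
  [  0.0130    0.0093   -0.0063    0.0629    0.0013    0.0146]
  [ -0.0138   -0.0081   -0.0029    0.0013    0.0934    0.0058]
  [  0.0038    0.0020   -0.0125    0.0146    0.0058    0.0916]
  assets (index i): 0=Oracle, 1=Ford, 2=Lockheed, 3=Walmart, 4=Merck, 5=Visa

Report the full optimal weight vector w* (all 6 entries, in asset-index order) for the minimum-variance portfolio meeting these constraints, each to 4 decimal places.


0.1715  0.3457  0.0407  -0.0845  0.1556  0.3711

x=Σ⁻¹μ = [1.0847  2.1274  0.4640  -0.2119  1.0870  2.1202]
y=Σ⁻¹𝟙 = [9.1556  15.7063  11.7292  10.4286  13.0627  9.3056]
a=μᵀx=0.888928  b=𝟙ᵀx=6.671309  c=𝟙ᵀy=69.388010  D=ac−b²=17.174583
λ₁=(c·0.144−b)/D = (69.388010·0.144−6.671309)/17.174583 = 0.193342
λ₂=(a−b·0.144)/D = (0.888928−6.671309·0.144)/17.174583 = -0.004177
w* = 0.193342·x + -0.004177·y:
  w_0 = 0.193342·1.0847 + -0.004177·9.1556 = 0.1715  (Oracle)
  w_1 = 0.193342·2.1274 + -0.004177·15.7063 = 0.3457  (Ford)
  w_2 = 0.193342·0.4640 + -0.004177·11.7292 = 0.0407  (Lockheed)
  w_3 = 0.193342·-0.2119 + -0.004177·10.4286 = -0.0845  (Walmart)
  w_4 = 0.193342·1.0870 + -0.004177·13.0627 = 0.1556  (Merck)
  w_5 = 0.193342·2.1202 + -0.004177·9.3056 = 0.3711  (Visa)
Σw_i=1.0000  μᵀw=0.1440
σ²=wᵀΣw=λ₁·μ_p+λ₂ = 0.193342·0.144 + -0.004177 = 0.023664 ≈ 0.0237


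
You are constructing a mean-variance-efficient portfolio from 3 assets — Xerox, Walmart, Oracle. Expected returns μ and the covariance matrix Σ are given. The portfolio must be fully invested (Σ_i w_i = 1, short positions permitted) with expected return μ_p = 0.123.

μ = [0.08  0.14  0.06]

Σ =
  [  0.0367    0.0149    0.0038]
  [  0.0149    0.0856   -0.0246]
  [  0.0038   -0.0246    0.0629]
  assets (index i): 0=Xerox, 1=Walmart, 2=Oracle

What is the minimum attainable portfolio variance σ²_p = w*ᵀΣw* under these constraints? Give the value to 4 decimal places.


0.0477

g=Σ⁻¹μ = [1.2485  1.8822  1.6146]
h=Σ⁻¹𝟙 = [19.4184  14.1211  20.2478]
a=μᵀg=0.460263  b=𝟙ᵀg=4.745288  c=𝟙ᵀh=53.787263  D=ac−b²=2.238542
λ₁=(c·0.123−b)/D = (53.787263·0.123−4.745288)/2.238542 = 0.835609
λ₂=(a−b·0.123)/D = (0.460263−4.745288·0.123)/2.238542 = -0.055128
w* = 0.835609·g + -0.055128·h:
  w_0 = 0.835609·1.2485 + -0.055128·19.4184 = -0.0273  (Xerox)
  w_1 = 0.835609·1.8822 + -0.055128·14.1211 = 0.7943  (Walmart)
  w_2 = 0.835609·1.6146 + -0.055128·20.2478 = 0.2329  (Oracle)
Σw_i=1.0000  μᵀw=0.1230
σ²=wᵀΣw=λ₁·μ_p+λ₂ = 0.835609·0.123 + -0.055128 = 0.047652 ≈ 0.0477


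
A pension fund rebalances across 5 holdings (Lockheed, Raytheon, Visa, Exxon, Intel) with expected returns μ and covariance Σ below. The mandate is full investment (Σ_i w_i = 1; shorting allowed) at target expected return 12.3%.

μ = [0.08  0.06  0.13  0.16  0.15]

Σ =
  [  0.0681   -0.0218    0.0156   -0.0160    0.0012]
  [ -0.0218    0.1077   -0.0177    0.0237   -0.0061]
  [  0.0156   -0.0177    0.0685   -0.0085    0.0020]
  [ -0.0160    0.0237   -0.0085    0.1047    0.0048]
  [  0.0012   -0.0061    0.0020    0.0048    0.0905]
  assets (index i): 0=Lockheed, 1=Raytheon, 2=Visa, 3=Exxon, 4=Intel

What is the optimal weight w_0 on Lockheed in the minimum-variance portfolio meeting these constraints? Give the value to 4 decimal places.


g=Σ⁻¹μ = [1.3609  0.8885  1.9731  1.6232  1.5696]
h=Σ⁻¹𝟙 = [17.7872  13.7996  15.0198  9.8658  10.8888]
a=μᵀg=0.913844  b=𝟙ᵀg=7.415365  c=𝟙ᵀh=67.361117  D=ac−b²=6.569883
λ₁=(c·0.123−b)/D = (67.361117·0.123−7.415365)/6.569883 = 0.132430
λ₂=(a−b·0.123)/D = (0.913844−7.415365·0.123)/6.569883 = 0.000267
w* = 0.132430·g + 0.000267·h:
  w_0 = 0.132430·1.3609 + 0.000267·17.7872 = 0.1850  (Lockheed)
  w_1 = 0.132430·0.8885 + 0.000267·13.7996 = 0.1214  (Raytheon)
  w_2 = 0.132430·1.9731 + 0.000267·15.0198 = 0.2653  (Visa)
  w_3 = 0.132430·1.6232 + 0.000267·9.8658 = 0.2176  (Exxon)
  w_4 = 0.132430·1.5696 + 0.000267·10.8888 = 0.2108  (Intel)
Σw_i=1.0000  μᵀw=0.1230
σ²=wᵀΣw=λ₁·μ_p+λ₂ = 0.132430·0.123 + 0.000267 = 0.016556 ≈ 0.0166

0.1850


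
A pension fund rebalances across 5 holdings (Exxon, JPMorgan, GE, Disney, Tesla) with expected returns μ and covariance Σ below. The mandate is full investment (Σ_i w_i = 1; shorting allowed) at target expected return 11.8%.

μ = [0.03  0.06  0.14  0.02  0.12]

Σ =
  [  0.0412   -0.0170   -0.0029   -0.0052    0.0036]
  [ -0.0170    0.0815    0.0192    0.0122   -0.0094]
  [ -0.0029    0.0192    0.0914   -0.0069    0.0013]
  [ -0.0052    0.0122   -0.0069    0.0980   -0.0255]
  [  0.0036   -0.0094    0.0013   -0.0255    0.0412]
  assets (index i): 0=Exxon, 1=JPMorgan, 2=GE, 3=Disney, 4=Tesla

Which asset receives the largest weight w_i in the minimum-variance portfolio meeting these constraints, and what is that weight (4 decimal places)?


u=Σ⁻¹μ = [1.0111  0.8595  1.4224  1.2219  3.7318]
v=Σ⁻¹𝟙 = [31.6022  18.0591  9.1306  20.1083  37.7884]
a=μᵀu=0.753291  b=𝟙ᵀu=8.246659  c=𝟙ᵀv=116.688505  D=ac−b²=19.893052
λ₁=(c·0.118−b)/D = (116.688505·0.118−8.246659)/19.893052 = 0.277614
λ₂=(a−b·0.118)/D = (0.753291−8.246659·0.118)/19.893052 = -0.011050
w* = 0.277614·u + -0.011050·v:
  w_0 = 0.277614·1.0111 + -0.011050·31.6022 = -0.0685  (Exxon)
  w_1 = 0.277614·0.8595 + -0.011050·18.0591 = 0.0391  (JPMorgan)
  w_2 = 0.277614·1.4224 + -0.011050·9.1306 = 0.2940  (GE)
  w_3 = 0.277614·1.2219 + -0.011050·20.1083 = 0.1170  (Disney)
  w_4 = 0.277614·3.7318 + -0.011050·37.7884 = 0.6184  (Tesla)
Σw_i=1.0000  μᵀw=0.1180
σ²=wᵀΣw=λ₁·μ_p+λ₂ = 0.277614·0.118 + -0.011050 = 0.021709 ≈ 0.0217

Tesla (0.6184)


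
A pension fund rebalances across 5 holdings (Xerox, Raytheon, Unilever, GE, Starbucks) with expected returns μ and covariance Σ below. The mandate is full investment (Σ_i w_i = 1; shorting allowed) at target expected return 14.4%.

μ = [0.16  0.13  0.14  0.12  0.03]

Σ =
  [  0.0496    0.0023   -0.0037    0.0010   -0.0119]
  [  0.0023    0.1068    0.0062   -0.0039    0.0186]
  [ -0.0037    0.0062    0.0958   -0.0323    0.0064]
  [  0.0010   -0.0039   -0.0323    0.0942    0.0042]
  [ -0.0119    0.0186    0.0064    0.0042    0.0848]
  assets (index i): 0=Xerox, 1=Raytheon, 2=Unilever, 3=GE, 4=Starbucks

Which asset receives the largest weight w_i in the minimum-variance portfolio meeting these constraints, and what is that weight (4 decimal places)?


x=Σ⁻¹μ = [3.3810  1.0326  2.1815  2.0137  0.3374]
y=Σ⁻¹𝟙 = [23.5138  6.4816  15.3221  15.3642  11.7531]
a=μᵀx=1.232377  b=𝟙ᵀx=8.946197  c=𝟙ᵀy=72.434750  D=ac−b²=9.232480
λ₁=(c·0.144−b)/D = (72.434750·0.144−8.946197)/9.232480 = 0.160781
λ₂=(a−b·0.144)/D = (1.232377−8.946197·0.144)/9.232480 = -0.006052
w* = 0.160781·x + -0.006052·y:
  w_0 = 0.160781·3.3810 + -0.006052·23.5138 = 0.4013  (Xerox)
  w_1 = 0.160781·1.0326 + -0.006052·6.4816 = 0.1268  (Raytheon)
  w_2 = 0.160781·2.1815 + -0.006052·15.3221 = 0.2580  (Unilever)
  w_3 = 0.160781·2.0137 + -0.006052·15.3642 = 0.2308  (GE)
  w_4 = 0.160781·0.3374 + -0.006052·11.7531 = -0.0169  (Starbucks)
Σw_i=1.0000  μᵀw=0.1440
σ²=wᵀΣw=λ₁·μ_p+λ₂ = 0.160781·0.144 + -0.006052 = 0.017100 ≈ 0.0171

Xerox (0.4013)


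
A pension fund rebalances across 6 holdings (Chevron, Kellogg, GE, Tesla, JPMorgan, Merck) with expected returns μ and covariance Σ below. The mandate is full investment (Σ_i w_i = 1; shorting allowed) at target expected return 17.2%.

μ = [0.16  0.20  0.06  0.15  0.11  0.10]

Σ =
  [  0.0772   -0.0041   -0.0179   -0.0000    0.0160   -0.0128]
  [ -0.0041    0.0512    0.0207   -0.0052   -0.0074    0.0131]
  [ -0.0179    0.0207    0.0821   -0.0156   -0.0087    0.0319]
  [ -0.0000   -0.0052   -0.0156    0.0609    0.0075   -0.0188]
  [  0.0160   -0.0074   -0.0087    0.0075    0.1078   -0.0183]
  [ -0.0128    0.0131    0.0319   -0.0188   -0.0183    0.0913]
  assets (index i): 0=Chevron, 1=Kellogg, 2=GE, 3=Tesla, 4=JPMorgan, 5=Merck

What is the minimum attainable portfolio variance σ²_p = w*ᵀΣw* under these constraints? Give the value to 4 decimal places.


0.0160

p=Σ⁻¹μ = [2.4244  4.0261  0.3461  3.2687  1.0112  1.6123]
q=Σ⁻¹𝟙 = [16.8918  16.3515  12.0045  23.9229  9.5070  13.6122]
a=μᵀp=1.976638  b=𝟙ᵀp=12.688671  c=𝟙ᵀq=92.289813  D=ac−b²=21.421220
λ₁=(c·0.172−b)/D = (92.289813·0.172−12.688671)/21.421220 = 0.148693
λ₂=(a−b·0.172)/D = (1.976638−12.688671·0.172)/21.421220 = -0.009608
w* = 0.148693·p + -0.009608·q:
  w_0 = 0.148693·2.4244 + -0.009608·16.8918 = 0.1982  (Chevron)
  w_1 = 0.148693·4.0261 + -0.009608·16.3515 = 0.4415  (Kellogg)
  w_2 = 0.148693·0.3461 + -0.009608·12.0045 = -0.0639  (GE)
  w_3 = 0.148693·3.2687 + -0.009608·23.9229 = 0.2562  (Tesla)
  w_4 = 0.148693·1.0112 + -0.009608·9.5070 = 0.0590  (JPMorgan)
  w_5 = 0.148693·1.6123 + -0.009608·13.6122 = 0.1090  (Merck)
Σw_i=1.0000  μᵀw=0.1720
σ²=wᵀΣw=λ₁·μ_p+λ₂ = 0.148693·0.172 + -0.009608 = 0.015967 ≈ 0.0160


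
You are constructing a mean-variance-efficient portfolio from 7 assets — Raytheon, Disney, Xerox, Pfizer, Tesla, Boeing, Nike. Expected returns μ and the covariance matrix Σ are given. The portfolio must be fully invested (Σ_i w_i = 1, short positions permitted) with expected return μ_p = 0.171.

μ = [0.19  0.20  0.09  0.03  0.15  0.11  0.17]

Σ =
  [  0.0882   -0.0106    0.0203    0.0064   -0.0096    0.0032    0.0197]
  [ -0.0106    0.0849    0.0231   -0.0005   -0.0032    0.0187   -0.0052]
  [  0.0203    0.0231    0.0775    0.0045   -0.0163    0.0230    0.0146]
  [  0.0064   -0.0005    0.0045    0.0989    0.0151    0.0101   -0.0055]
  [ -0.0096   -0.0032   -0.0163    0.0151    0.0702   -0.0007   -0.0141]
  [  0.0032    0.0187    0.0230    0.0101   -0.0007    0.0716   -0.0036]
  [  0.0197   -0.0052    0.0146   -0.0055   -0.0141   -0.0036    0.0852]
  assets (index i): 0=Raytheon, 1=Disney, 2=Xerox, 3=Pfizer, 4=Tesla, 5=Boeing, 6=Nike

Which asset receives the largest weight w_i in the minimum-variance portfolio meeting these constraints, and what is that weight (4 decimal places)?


u=Σ⁻¹μ = [2.3894  2.7775  -0.3519  -0.2610  3.0157  0.9939  2.1969]
v=Σ⁻¹𝟙 = [9.7373  11.0894  5.5446  6.2513  18.7419  8.8135  13.0899]
a=μᵀu=1.905157  b=𝟙ᵀu=10.760588  c=𝟙ᵀv=73.267967  D=ac−b²=23.796705
λ₁=(c·0.171−b)/D = (73.267967·0.171−10.760588)/23.796705 = 0.074306
λ₂=(a−b·0.171)/D = (1.905157−10.760588·0.171)/23.796705 = 0.002736
w* = 0.074306·u + 0.002736·v:
  w_0 = 0.074306·2.3894 + 0.002736·9.7373 = 0.2042  (Raytheon)
  w_1 = 0.074306·2.7775 + 0.002736·11.0894 = 0.2367  (Disney)
  w_2 = 0.074306·-0.3519 + 0.002736·5.5446 = -0.0110  (Xerox)
  w_3 = 0.074306·-0.2610 + 0.002736·6.2513 = -0.0023  (Pfizer)
  w_4 = 0.074306·3.0157 + 0.002736·18.7419 = 0.2754  (Tesla)
  w_5 = 0.074306·0.9939 + 0.002736·8.8135 = 0.0980  (Boeing)
  w_6 = 0.074306·2.1969 + 0.002736·13.0899 = 0.1990  (Nike)
Σw_i=1.0000  μᵀw=0.1710
σ²=wᵀΣw=λ₁·μ_p+λ₂ = 0.074306·0.171 + 0.002736 = 0.015442 ≈ 0.0154

Tesla (0.2754)


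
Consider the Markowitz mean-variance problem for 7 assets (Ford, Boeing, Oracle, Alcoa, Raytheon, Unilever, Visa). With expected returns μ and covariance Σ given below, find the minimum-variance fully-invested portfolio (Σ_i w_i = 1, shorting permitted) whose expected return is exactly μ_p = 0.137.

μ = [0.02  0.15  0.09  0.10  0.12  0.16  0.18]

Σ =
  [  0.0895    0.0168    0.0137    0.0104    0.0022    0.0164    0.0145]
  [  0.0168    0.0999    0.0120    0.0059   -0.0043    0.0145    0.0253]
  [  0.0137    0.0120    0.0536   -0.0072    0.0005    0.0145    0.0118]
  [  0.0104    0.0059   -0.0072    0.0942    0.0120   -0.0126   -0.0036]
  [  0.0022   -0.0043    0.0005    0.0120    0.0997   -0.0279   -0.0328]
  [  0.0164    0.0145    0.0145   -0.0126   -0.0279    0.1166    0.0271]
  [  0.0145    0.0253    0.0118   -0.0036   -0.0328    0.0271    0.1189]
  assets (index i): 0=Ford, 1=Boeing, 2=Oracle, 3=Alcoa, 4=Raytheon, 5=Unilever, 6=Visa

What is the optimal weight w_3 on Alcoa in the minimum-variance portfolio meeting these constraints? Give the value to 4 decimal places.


0.1623

p=Σ⁻¹μ = [-0.8286  0.9151  1.0744  1.1766  2.0502  1.4931  1.5745]
q=Σ⁻¹𝟙 = [3.8226  4.4559  14.0080  10.6573  13.6898  8.3569  7.8003]
a=μᵀp=1.103365  b=𝟙ᵀp=7.455232  c=𝟙ᵀq=62.790796  D=ac−b²=13.700672
λ₁=(c·0.137−b)/D = (62.790796·0.137−7.455232)/13.700672 = 0.083726
λ₂=(a−b·0.137)/D = (1.103365−7.455232·0.137)/13.700672 = 0.005985
w* = 0.083726·p + 0.005985·q:
  w_0 = 0.083726·-0.8286 + 0.005985·3.8226 = -0.0465  (Ford)
  w_1 = 0.083726·0.9151 + 0.005985·4.4559 = 0.1033  (Boeing)
  w_2 = 0.083726·1.0744 + 0.005985·14.0080 = 0.1738  (Oracle)
  w_3 = 0.083726·1.1766 + 0.005985·10.6573 = 0.1623  (Alcoa)
  w_4 = 0.083726·2.0502 + 0.005985·13.6898 = 0.2536  (Raytheon)
  w_5 = 0.083726·1.4931 + 0.005985·8.3569 = 0.1750  (Unilever)
  w_6 = 0.083726·1.5745 + 0.005985·7.8003 = 0.1785  (Visa)
Σw_i=1.0000  μᵀw=0.1370
σ²=wᵀΣw=λ₁·μ_p+λ₂ = 0.083726·0.137 + 0.005985 = 0.017455 ≈ 0.0175


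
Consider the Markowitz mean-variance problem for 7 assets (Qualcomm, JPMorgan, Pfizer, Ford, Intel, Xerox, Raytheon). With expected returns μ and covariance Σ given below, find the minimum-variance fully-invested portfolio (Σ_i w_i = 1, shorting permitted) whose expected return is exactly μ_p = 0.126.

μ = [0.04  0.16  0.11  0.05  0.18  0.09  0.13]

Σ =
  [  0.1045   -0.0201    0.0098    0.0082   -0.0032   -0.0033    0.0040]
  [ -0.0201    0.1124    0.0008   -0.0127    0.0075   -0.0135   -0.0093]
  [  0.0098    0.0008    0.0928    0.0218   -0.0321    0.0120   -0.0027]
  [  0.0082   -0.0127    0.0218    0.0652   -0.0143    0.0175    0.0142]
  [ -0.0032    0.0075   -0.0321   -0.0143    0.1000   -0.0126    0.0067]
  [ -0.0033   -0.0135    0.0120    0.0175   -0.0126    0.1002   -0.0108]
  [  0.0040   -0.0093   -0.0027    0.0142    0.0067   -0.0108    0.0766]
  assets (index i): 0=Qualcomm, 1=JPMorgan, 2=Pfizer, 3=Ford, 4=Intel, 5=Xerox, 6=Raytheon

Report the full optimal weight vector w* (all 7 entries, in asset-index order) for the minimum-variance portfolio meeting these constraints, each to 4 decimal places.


u=Σ⁻¹μ = [0.5766  1.7032  1.7500  0.1594  2.3251  1.4065  1.9009]
v=Σ⁻¹𝟙 = [10.6677  13.4200  11.1652  10.0048  15.0292  12.3561  13.0935]
a=μᵀu=1.288275  b=𝟙ᵀu=9.821789  c=𝟙ᵀv=85.736618  D=ac−b²=13.984807
λ₁=(c·0.126−b)/D = (85.736618·0.126−9.821789)/13.984807 = 0.070149
λ₂=(a−b·0.126)/D = (1.288275−9.821789·0.126)/13.984807 = 0.003627
w* = 0.070149·u + 0.003627·v:
  w_0 = 0.070149·0.5766 + 0.003627·10.6677 = 0.0791  (Qualcomm)
  w_1 = 0.070149·1.7032 + 0.003627·13.4200 = 0.1682  (JPMorgan)
  w_2 = 0.070149·1.7500 + 0.003627·11.1652 = 0.1633  (Pfizer)
  w_3 = 0.070149·0.1594 + 0.003627·10.0048 = 0.0475  (Ford)
  w_4 = 0.070149·2.3251 + 0.003627·15.0292 = 0.2176  (Intel)
  w_5 = 0.070149·1.4065 + 0.003627·12.3561 = 0.1435  (Xerox)
  w_6 = 0.070149·1.9009 + 0.003627·13.0935 = 0.1808  (Raytheon)
Σw_i=1.0000  μᵀw=0.1260
σ²=wᵀΣw=λ₁·μ_p+λ₂ = 0.070149·0.126 + 0.003627 = 0.012466 ≈ 0.0125

0.0791  0.1682  0.1633  0.0475  0.2176  0.1435  0.1808


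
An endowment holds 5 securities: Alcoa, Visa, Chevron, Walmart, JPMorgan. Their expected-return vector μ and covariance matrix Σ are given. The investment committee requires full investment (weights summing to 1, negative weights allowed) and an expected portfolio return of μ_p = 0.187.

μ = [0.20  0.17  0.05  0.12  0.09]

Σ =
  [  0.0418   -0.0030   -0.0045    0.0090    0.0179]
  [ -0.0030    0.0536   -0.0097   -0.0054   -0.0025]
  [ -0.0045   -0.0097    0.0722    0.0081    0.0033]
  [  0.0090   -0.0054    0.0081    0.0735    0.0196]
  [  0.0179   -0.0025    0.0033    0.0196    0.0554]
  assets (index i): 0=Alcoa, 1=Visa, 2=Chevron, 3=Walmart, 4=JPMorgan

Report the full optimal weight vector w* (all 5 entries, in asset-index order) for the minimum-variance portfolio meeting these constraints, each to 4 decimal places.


0.5999  0.3728  0.0541  0.1119  -0.1387

g=Σ⁻¹μ = [5.1034  3.8179  1.4022  1.2329  -0.3718]
h=Σ⁻¹𝟙 = [22.2807  24.2502  17.1651  8.6725  7.8552]
a=μᵀg=1.854321  b=𝟙ᵀg=11.184602  c=𝟙ᵀh=80.223708  D=ac−b²=23.665157
λ₁=(c·0.187−b)/D = (80.223708·0.187−11.184602)/23.665157 = 0.161302
λ₂=(a−b·0.187)/D = (1.854321−11.184602·0.187)/23.665157 = -0.010023
w* = 0.161302·g + -0.010023·h:
  w_0 = 0.161302·5.1034 + -0.010023·22.2807 = 0.5999  (Alcoa)
  w_1 = 0.161302·3.8179 + -0.010023·24.2502 = 0.3728  (Visa)
  w_2 = 0.161302·1.4022 + -0.010023·17.1651 = 0.0541  (Chevron)
  w_3 = 0.161302·1.2329 + -0.010023·8.6725 = 0.1119  (Walmart)
  w_4 = 0.161302·-0.3718 + -0.010023·7.8552 = -0.1387  (JPMorgan)
Σw_i=1.0000  μᵀw=0.1870
σ²=wᵀΣw=λ₁·μ_p+λ₂ = 0.161302·0.187 + -0.010023 = 0.020140 ≈ 0.0201


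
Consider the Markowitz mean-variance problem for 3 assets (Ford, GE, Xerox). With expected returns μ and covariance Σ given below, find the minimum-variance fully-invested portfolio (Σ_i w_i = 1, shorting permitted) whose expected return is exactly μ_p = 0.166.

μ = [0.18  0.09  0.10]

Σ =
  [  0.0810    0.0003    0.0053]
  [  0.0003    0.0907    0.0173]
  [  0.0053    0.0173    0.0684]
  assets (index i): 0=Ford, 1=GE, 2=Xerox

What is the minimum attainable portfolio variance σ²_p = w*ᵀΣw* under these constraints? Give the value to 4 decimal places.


0.0584

x=Σ⁻¹μ = [2.1474  0.7755  1.0995]
y=Σ⁻¹𝟙 = [11.5606  8.7936  11.5000]
a=μᵀx=0.566272  b=𝟙ᵀx=4.022340  c=𝟙ᵀy=31.854253  D=ac−b²=1.858954
λ₁=(c·0.166−b)/D = (31.854253·0.166−4.022340)/1.858954 = 0.680741
λ₂=(a−b·0.166)/D = (0.566272−4.022340·0.166)/1.858954 = -0.054566
w* = 0.680741·x + -0.054566·y:
  w_0 = 0.680741·2.1474 + -0.054566·11.5606 = 0.8310  (Ford)
  w_1 = 0.680741·0.7755 + -0.054566·8.7936 = 0.0481  (GE)
  w_2 = 0.680741·1.0995 + -0.054566·11.5000 = 0.1209  (Xerox)
Σw_i=1.0000  μᵀw=0.1660
σ²=wᵀΣw=λ₁·μ_p+λ₂ = 0.680741·0.166 + -0.054566 = 0.058437 ≈ 0.0584


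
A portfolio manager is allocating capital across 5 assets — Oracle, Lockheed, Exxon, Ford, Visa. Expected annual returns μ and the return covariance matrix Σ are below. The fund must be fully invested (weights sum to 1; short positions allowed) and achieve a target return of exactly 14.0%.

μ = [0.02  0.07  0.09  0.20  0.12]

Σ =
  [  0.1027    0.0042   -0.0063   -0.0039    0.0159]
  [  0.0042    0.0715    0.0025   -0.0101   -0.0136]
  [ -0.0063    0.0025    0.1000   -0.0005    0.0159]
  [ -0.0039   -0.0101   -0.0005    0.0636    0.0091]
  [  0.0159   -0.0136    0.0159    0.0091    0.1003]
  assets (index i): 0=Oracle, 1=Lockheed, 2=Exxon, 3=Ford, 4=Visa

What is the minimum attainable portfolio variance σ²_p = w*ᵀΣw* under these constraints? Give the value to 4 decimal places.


p=Σ⁻¹μ = [0.1476  1.5928  0.7306  3.2727  0.9762]
q=Σ⁻¹𝟙 = [9.0602  17.1610  8.9904  17.9578  7.8063]
a=μᵀp=0.951893  b=𝟙ᵀp=6.719927  c=𝟙ᵀq=60.975634  D=ac−b²=12.884893
λ₁=(c·0.140−b)/D = (60.975634·0.140−6.719927)/12.884893 = 0.140992
λ₂=(a−b·0.140)/D = (0.951893−6.719927·0.140)/12.884893 = 0.000862
w* = 0.140992·p + 0.000862·q:
  w_0 = 0.140992·0.1476 + 0.000862·9.0602 = 0.0286  (Oracle)
  w_1 = 0.140992·1.5928 + 0.000862·17.1610 = 0.2394  (Lockheed)
  w_2 = 0.140992·0.7306 + 0.000862·8.9904 = 0.1108  (Exxon)
  w_3 = 0.140992·3.2727 + 0.000862·17.9578 = 0.4769  (Ford)
  w_4 = 0.140992·0.9762 + 0.000862·7.8063 = 0.1444  (Visa)
Σw_i=1.0000  μᵀw=0.1400
σ²=wᵀΣw=λ₁·μ_p+λ₂ = 0.140992·0.140 + 0.000862 = 0.020601 ≈ 0.0206

0.0206


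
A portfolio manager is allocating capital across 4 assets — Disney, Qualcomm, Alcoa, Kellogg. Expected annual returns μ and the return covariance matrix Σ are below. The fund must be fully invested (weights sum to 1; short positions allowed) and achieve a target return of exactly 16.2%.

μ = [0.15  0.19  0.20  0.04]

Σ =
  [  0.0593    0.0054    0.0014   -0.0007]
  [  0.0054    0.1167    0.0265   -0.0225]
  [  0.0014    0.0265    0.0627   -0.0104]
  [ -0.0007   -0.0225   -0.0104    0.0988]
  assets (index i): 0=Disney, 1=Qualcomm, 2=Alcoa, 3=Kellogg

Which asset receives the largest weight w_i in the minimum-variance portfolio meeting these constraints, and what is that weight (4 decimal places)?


Alcoa (0.3992)

p=Σ⁻¹μ = [2.3774  1.0565  2.8498  0.9623]
q=Σ⁻¹𝟙 = [16.0301  7.0416  14.8377  13.4005]
a=μᵀp=1.165793  b=𝟙ᵀp=7.245960  c=𝟙ᵀq=51.309783  D=ac−b²=7.312646
λ₁=(c·0.162−b)/D = (51.309783·0.162−7.245960)/7.312646 = 0.145806
λ₂=(a−b·0.162)/D = (1.165793−7.245960·0.162)/7.312646 = -0.001101
w* = 0.145806·p + -0.001101·q:
  w_0 = 0.145806·2.3774 + -0.001101·16.0301 = 0.3290  (Disney)
  w_1 = 0.145806·1.0565 + -0.001101·7.0416 = 0.1463  (Qualcomm)
  w_2 = 0.145806·2.8498 + -0.001101·14.8377 = 0.3992  (Alcoa)
  w_3 = 0.145806·0.9623 + -0.001101·13.4005 = 0.1255  (Kellogg)
Σw_i=1.0000  μᵀw=0.1620
σ²=wᵀΣw=λ₁·μ_p+λ₂ = 0.145806·0.162 + -0.001101 = 0.022519 ≈ 0.0225


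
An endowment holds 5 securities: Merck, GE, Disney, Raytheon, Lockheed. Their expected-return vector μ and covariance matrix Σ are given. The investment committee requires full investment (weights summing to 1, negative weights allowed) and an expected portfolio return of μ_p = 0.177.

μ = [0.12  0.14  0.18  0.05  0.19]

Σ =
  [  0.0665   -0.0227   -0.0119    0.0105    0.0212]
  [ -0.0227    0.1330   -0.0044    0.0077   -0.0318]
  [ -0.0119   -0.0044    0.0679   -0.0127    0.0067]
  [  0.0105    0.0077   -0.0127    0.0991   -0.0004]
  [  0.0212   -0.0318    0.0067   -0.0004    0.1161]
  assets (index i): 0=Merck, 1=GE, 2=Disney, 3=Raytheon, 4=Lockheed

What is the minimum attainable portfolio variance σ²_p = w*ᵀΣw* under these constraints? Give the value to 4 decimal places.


0.0268

p=Σ⁻¹μ = [2.4522  1.9125  3.1480  0.5057  1.5326]
q=Σ⁻¹𝟙 = [19.0110  12.6539  19.9509  9.6803  7.4898]
a=μᵀp=1.445148  b=𝟙ᵀp=9.551108  c=𝟙ᵀq=68.785957  D=ac−b²=8.182207
λ₁=(c·0.177−b)/D = (68.785957·0.177−9.551108)/8.182207 = 0.320697
λ₂=(a−b·0.177)/D = (1.445148−9.551108·0.177)/8.182207 = -0.029992
w* = 0.320697·p + -0.029992·q:
  w_0 = 0.320697·2.4522 + -0.029992·19.0110 = 0.2162  (Merck)
  w_1 = 0.320697·1.9125 + -0.029992·12.6539 = 0.2338  (GE)
  w_2 = 0.320697·3.1480 + -0.029992·19.9509 = 0.4112  (Disney)
  w_3 = 0.320697·0.5057 + -0.029992·9.6803 = -0.1281  (Raytheon)
  w_4 = 0.320697·1.5326 + -0.029992·7.4898 = 0.2669  (Lockheed)
Σw_i=1.0000  μᵀw=0.1770
σ²=wᵀΣw=λ₁·μ_p+λ₂ = 0.320697·0.177 + -0.029992 = 0.026772 ≈ 0.0268


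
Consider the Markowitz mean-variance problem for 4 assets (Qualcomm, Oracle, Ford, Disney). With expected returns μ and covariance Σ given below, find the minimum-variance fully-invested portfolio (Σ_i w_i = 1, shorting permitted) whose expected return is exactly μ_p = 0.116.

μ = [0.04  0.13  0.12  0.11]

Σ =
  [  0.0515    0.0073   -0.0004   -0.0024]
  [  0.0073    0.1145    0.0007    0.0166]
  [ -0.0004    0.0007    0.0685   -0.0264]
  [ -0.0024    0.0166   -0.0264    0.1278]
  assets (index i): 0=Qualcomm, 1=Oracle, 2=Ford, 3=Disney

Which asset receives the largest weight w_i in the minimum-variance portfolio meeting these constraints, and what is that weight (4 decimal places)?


u=Σ⁻¹μ = [0.7230  0.8996  2.2151  1.2150]
v=Σ⁻¹𝟙 = [19.2819  5.7390  19.0359  11.3737]
a=μᵀu=0.545336  b=𝟙ᵀu=5.052760  c=𝟙ᵀv=55.430480  D=ac−b²=4.697824
λ₁=(c·0.116−b)/D = (55.430480·0.116−5.052760)/4.697824 = 0.293152
λ₂=(a−b·0.116)/D = (0.545336−5.052760·0.116)/4.697824 = -0.008682
w* = 0.293152·u + -0.008682·v:
  w_0 = 0.293152·0.7230 + -0.008682·19.2819 = 0.0446  (Qualcomm)
  w_1 = 0.293152·0.8996 + -0.008682·5.7390 = 0.2139  (Oracle)
  w_2 = 0.293152·2.2151 + -0.008682·19.0359 = 0.4841  (Ford)
  w_3 = 0.293152·1.2150 + -0.008682·11.3737 = 0.2574  (Disney)
Σw_i=1.0000  μᵀw=0.1160
σ²=wᵀΣw=λ₁·μ_p+λ₂ = 0.293152·0.116 + -0.008682 = 0.025324 ≈ 0.0253

Ford (0.4841)


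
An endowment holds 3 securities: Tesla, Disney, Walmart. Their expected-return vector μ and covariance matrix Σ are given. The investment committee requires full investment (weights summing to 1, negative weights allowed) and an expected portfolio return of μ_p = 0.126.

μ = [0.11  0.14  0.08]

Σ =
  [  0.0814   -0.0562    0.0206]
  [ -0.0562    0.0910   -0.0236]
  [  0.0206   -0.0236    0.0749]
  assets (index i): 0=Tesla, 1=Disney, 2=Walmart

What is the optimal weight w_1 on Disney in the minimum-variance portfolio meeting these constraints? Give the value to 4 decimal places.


0.5277

p=Σ⁻¹μ = [4.0350  4.3773  1.3376]
q=Σ⁻¹𝟙 = [32.6502  35.1599  15.4497]
a=μᵀp=1.163679  b=𝟙ᵀp=9.749879  c=𝟙ᵀq=83.259747  D=ac−b²=1.827484
λ₁=(c·0.126−b)/D = (83.259747·0.126−9.749879)/1.827484 = 0.405393
λ₂=(a−b·0.126)/D = (1.163679−9.749879·0.126)/1.827484 = -0.035462
w* = 0.405393·p + -0.035462·q:
  w_0 = 0.405393·4.0350 + -0.035462·32.6502 = 0.4779  (Tesla)
  w_1 = 0.405393·4.3773 + -0.035462·35.1599 = 0.5277  (Disney)
  w_2 = 0.405393·1.3376 + -0.035462·15.4497 = -0.0056  (Walmart)
Σw_i=1.0000  μᵀw=0.1260
σ²=wᵀΣw=λ₁·μ_p+λ₂ = 0.405393·0.126 + -0.035462 = 0.015618 ≈ 0.0156
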